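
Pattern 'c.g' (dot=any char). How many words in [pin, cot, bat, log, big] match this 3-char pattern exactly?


Pattern 'c.g' means: starts with 'c', any single char, ends with 'g'.
Checking each word (must be exactly 3 chars):
  'pin' (len=3): no
  'cot' (len=3): no
  'bat' (len=3): no
  'log' (len=3): no
  'big' (len=3): no
Matching words: []
Total: 0

0


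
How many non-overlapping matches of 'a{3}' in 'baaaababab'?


Pattern 'a{3}' matches exactly 3 consecutive a's (greedy, non-overlapping).
String: 'baaaababab'
Scanning for runs of a's:
  Run at pos 1: 'aaaa' (length 4) -> 1 match(es)
  Run at pos 6: 'a' (length 1) -> 0 match(es)
  Run at pos 8: 'a' (length 1) -> 0 match(es)
Matches found: ['aaa']
Total: 1

1


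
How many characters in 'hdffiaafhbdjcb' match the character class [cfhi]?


Character class [cfhi] matches any of: {c, f, h, i}
Scanning string 'hdffiaafhbdjcb' character by character:
  pos 0: 'h' -> MATCH
  pos 1: 'd' -> no
  pos 2: 'f' -> MATCH
  pos 3: 'f' -> MATCH
  pos 4: 'i' -> MATCH
  pos 5: 'a' -> no
  pos 6: 'a' -> no
  pos 7: 'f' -> MATCH
  pos 8: 'h' -> MATCH
  pos 9: 'b' -> no
  pos 10: 'd' -> no
  pos 11: 'j' -> no
  pos 12: 'c' -> MATCH
  pos 13: 'b' -> no
Total matches: 7

7


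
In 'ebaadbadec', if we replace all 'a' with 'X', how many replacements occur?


re.sub('a', 'X', text) replaces every occurrence of 'a' with 'X'.
Text: 'ebaadbadec'
Scanning for 'a':
  pos 2: 'a' -> replacement #1
  pos 3: 'a' -> replacement #2
  pos 6: 'a' -> replacement #3
Total replacements: 3

3


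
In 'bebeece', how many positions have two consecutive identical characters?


Looking for consecutive identical characters in 'bebeece':
  pos 0-1: 'b' vs 'e' -> different
  pos 1-2: 'e' vs 'b' -> different
  pos 2-3: 'b' vs 'e' -> different
  pos 3-4: 'e' vs 'e' -> MATCH ('ee')
  pos 4-5: 'e' vs 'c' -> different
  pos 5-6: 'c' vs 'e' -> different
Consecutive identical pairs: ['ee']
Count: 1

1


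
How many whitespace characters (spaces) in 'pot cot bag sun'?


\s matches whitespace characters (spaces, tabs, etc.).
Text: 'pot cot bag sun'
This text has 4 words separated by spaces.
Number of spaces = number of words - 1 = 4 - 1 = 3

3


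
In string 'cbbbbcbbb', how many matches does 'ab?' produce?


Pattern 'ab?' matches 'a' optionally followed by 'b'.
String: 'cbbbbcbbb'
Scanning left to right for 'a' then checking next char:
Total matches: 0

0


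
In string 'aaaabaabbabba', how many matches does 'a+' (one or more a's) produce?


Pattern 'a+' matches one or more consecutive a's.
String: 'aaaabaabbabba'
Scanning for runs of a:
  Match 1: 'aaaa' (length 4)
  Match 2: 'aa' (length 2)
  Match 3: 'a' (length 1)
  Match 4: 'a' (length 1)
Total matches: 4

4


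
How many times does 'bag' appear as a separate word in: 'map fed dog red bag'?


Scanning each word for exact match 'bag':
  Word 1: 'map' -> no
  Word 2: 'fed' -> no
  Word 3: 'dog' -> no
  Word 4: 'red' -> no
  Word 5: 'bag' -> MATCH
Total matches: 1

1


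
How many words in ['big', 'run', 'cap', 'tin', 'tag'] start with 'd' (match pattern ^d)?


Pattern ^d anchors to start of word. Check which words begin with 'd':
  'big' -> no
  'run' -> no
  'cap' -> no
  'tin' -> no
  'tag' -> no
Matching words: []
Count: 0

0


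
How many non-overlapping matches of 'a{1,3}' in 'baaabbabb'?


Pattern 'a{1,3}' matches between 1 and 3 consecutive a's (greedy).
String: 'baaabbabb'
Finding runs of a's and applying greedy matching:
  Run at pos 1: 'aaa' (length 3)
  Run at pos 6: 'a' (length 1)
Matches: ['aaa', 'a']
Count: 2

2


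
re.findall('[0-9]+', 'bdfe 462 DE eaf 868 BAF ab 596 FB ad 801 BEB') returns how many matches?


Pattern '[0-9]+' finds one or more digits.
Text: 'bdfe 462 DE eaf 868 BAF ab 596 FB ad 801 BEB'
Scanning for matches:
  Match 1: '462'
  Match 2: '868'
  Match 3: '596'
  Match 4: '801'
Total matches: 4

4


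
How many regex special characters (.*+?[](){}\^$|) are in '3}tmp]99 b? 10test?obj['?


Regex special characters are: . * + ? [ ] ( ) { } \ ^ $ |
Scanning '3}tmp]99 b? 10test?obj[':
  pos 1: '}' -> SPECIAL
  pos 5: ']' -> SPECIAL
  pos 10: '?' -> SPECIAL
  pos 18: '?' -> SPECIAL
  pos 22: '[' -> SPECIAL
Special chars found: ['}', ']', '?', '?', '[']
Total: 5

5


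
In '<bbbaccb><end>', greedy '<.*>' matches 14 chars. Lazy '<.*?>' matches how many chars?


Greedy '<.*>' tries to match as MUCH as possible.
Lazy '<.*?>' tries to match as LITTLE as possible.

String: '<bbbaccb><end>'
Greedy '<.*>' starts at first '<' and extends to the LAST '>': '<bbbaccb><end>' (14 chars)
Lazy '<.*?>' starts at first '<' and stops at the FIRST '>': '<bbbaccb>' (9 chars)

9


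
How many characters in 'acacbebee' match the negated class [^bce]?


Negated class [^bce] matches any char NOT in {b, c, e}
Scanning 'acacbebee':
  pos 0: 'a' -> MATCH
  pos 1: 'c' -> no (excluded)
  pos 2: 'a' -> MATCH
  pos 3: 'c' -> no (excluded)
  pos 4: 'b' -> no (excluded)
  pos 5: 'e' -> no (excluded)
  pos 6: 'b' -> no (excluded)
  pos 7: 'e' -> no (excluded)
  pos 8: 'e' -> no (excluded)
Total matches: 2

2


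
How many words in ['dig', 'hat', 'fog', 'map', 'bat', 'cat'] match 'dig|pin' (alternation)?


Alternation 'dig|pin' matches either 'dig' or 'pin'.
Checking each word:
  'dig' -> MATCH
  'hat' -> no
  'fog' -> no
  'map' -> no
  'bat' -> no
  'cat' -> no
Matches: ['dig']
Count: 1

1


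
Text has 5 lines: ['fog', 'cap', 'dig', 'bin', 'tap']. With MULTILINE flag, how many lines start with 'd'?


With MULTILINE flag, ^ matches the start of each line.
Lines: ['fog', 'cap', 'dig', 'bin', 'tap']
Checking which lines start with 'd':
  Line 1: 'fog' -> no
  Line 2: 'cap' -> no
  Line 3: 'dig' -> MATCH
  Line 4: 'bin' -> no
  Line 5: 'tap' -> no
Matching lines: ['dig']
Count: 1

1


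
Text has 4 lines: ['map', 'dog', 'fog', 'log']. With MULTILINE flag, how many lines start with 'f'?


With MULTILINE flag, ^ matches the start of each line.
Lines: ['map', 'dog', 'fog', 'log']
Checking which lines start with 'f':
  Line 1: 'map' -> no
  Line 2: 'dog' -> no
  Line 3: 'fog' -> MATCH
  Line 4: 'log' -> no
Matching lines: ['fog']
Count: 1

1


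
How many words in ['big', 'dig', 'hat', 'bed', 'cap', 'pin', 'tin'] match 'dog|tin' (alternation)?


Alternation 'dog|tin' matches either 'dog' or 'tin'.
Checking each word:
  'big' -> no
  'dig' -> no
  'hat' -> no
  'bed' -> no
  'cap' -> no
  'pin' -> no
  'tin' -> MATCH
Matches: ['tin']
Count: 1

1


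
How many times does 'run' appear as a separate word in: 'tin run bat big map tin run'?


Scanning each word for exact match 'run':
  Word 1: 'tin' -> no
  Word 2: 'run' -> MATCH
  Word 3: 'bat' -> no
  Word 4: 'big' -> no
  Word 5: 'map' -> no
  Word 6: 'tin' -> no
  Word 7: 'run' -> MATCH
Total matches: 2

2


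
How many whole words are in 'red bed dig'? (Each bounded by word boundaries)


Word boundaries (\b) mark the start/end of each word.
Text: 'red bed dig'
Splitting by whitespace:
  Word 1: 'red'
  Word 2: 'bed'
  Word 3: 'dig'
Total whole words: 3

3


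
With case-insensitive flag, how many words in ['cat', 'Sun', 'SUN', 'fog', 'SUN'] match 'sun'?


Case-insensitive matching: compare each word's lowercase form to 'sun'.
  'cat' -> lower='cat' -> no
  'Sun' -> lower='sun' -> MATCH
  'SUN' -> lower='sun' -> MATCH
  'fog' -> lower='fog' -> no
  'SUN' -> lower='sun' -> MATCH
Matches: ['Sun', 'SUN', 'SUN']
Count: 3

3


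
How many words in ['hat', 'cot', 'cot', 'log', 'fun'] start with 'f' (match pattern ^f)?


Pattern ^f anchors to start of word. Check which words begin with 'f':
  'hat' -> no
  'cot' -> no
  'cot' -> no
  'log' -> no
  'fun' -> MATCH (starts with 'f')
Matching words: ['fun']
Count: 1

1


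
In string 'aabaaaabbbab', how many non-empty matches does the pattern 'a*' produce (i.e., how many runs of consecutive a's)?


Pattern 'a*' matches zero or more a's. We want non-empty runs of consecutive a's.
String: 'aabaaaabbbab'
Walking through the string to find runs of a's:
  Run 1: positions 0-1 -> 'aa'
  Run 2: positions 3-6 -> 'aaaa'
  Run 3: positions 10-10 -> 'a'
Non-empty runs found: ['aa', 'aaaa', 'a']
Count: 3

3


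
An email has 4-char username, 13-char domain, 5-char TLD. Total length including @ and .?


An email address has format: username@domain.tld
Username length: 4
'@' character: 1
Domain length: 13
'.' character: 1
TLD length: 5
Total = 4 + 1 + 13 + 1 + 5 = 24

24


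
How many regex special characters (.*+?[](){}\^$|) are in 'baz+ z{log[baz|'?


Regex special characters are: . * + ? [ ] ( ) { } \ ^ $ |
Scanning 'baz+ z{log[baz|':
  pos 3: '+' -> SPECIAL
  pos 6: '{' -> SPECIAL
  pos 10: '[' -> SPECIAL
  pos 14: '|' -> SPECIAL
Special chars found: ['+', '{', '[', '|']
Total: 4

4


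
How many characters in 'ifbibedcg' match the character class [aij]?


Character class [aij] matches any of: {a, i, j}
Scanning string 'ifbibedcg' character by character:
  pos 0: 'i' -> MATCH
  pos 1: 'f' -> no
  pos 2: 'b' -> no
  pos 3: 'i' -> MATCH
  pos 4: 'b' -> no
  pos 5: 'e' -> no
  pos 6: 'd' -> no
  pos 7: 'c' -> no
  pos 8: 'g' -> no
Total matches: 2

2


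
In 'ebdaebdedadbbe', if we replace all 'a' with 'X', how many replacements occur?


re.sub('a', 'X', text) replaces every occurrence of 'a' with 'X'.
Text: 'ebdaebdedadbbe'
Scanning for 'a':
  pos 3: 'a' -> replacement #1
  pos 9: 'a' -> replacement #2
Total replacements: 2

2


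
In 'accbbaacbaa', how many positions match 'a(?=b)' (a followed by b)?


Lookahead 'a(?=b)' matches 'a' only when followed by 'b'.
String: 'accbbaacbaa'
Checking each position where char is 'a':
  pos 0: 'a' -> no (next='c')
  pos 5: 'a' -> no (next='a')
  pos 6: 'a' -> no (next='c')
  pos 9: 'a' -> no (next='a')
Matching positions: []
Count: 0

0


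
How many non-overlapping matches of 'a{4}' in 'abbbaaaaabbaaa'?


Pattern 'a{4}' matches exactly 4 consecutive a's (greedy, non-overlapping).
String: 'abbbaaaaabbaaa'
Scanning for runs of a's:
  Run at pos 0: 'a' (length 1) -> 0 match(es)
  Run at pos 4: 'aaaaa' (length 5) -> 1 match(es)
  Run at pos 11: 'aaa' (length 3) -> 0 match(es)
Matches found: ['aaaa']
Total: 1

1


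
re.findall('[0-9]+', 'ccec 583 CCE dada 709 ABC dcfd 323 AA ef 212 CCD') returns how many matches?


Pattern '[0-9]+' finds one or more digits.
Text: 'ccec 583 CCE dada 709 ABC dcfd 323 AA ef 212 CCD'
Scanning for matches:
  Match 1: '583'
  Match 2: '709'
  Match 3: '323'
  Match 4: '212'
Total matches: 4

4


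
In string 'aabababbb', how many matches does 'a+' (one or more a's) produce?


Pattern 'a+' matches one or more consecutive a's.
String: 'aabababbb'
Scanning for runs of a:
  Match 1: 'aa' (length 2)
  Match 2: 'a' (length 1)
  Match 3: 'a' (length 1)
Total matches: 3

3


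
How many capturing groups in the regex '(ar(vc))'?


To count capturing groups, count each '(' that starts a group.
Pattern: '(ar(vc))'
Walking through the pattern:
  Position 0: '(' -> group #1
  Position 3: '(' -> group #2
Total capturing groups: 2

2


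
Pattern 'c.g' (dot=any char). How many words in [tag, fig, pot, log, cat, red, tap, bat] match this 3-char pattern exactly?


Pattern 'c.g' means: starts with 'c', any single char, ends with 'g'.
Checking each word (must be exactly 3 chars):
  'tag' (len=3): no
  'fig' (len=3): no
  'pot' (len=3): no
  'log' (len=3): no
  'cat' (len=3): no
  'red' (len=3): no
  'tap' (len=3): no
  'bat' (len=3): no
Matching words: []
Total: 0

0


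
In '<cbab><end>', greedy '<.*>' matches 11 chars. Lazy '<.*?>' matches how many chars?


Greedy '<.*>' tries to match as MUCH as possible.
Lazy '<.*?>' tries to match as LITTLE as possible.

String: '<cbab><end>'
Greedy '<.*>' starts at first '<' and extends to the LAST '>': '<cbab><end>' (11 chars)
Lazy '<.*?>' starts at first '<' and stops at the FIRST '>': '<cbab>' (6 chars)

6


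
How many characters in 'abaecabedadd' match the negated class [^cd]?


Negated class [^cd] matches any char NOT in {c, d}
Scanning 'abaecabedadd':
  pos 0: 'a' -> MATCH
  pos 1: 'b' -> MATCH
  pos 2: 'a' -> MATCH
  pos 3: 'e' -> MATCH
  pos 4: 'c' -> no (excluded)
  pos 5: 'a' -> MATCH
  pos 6: 'b' -> MATCH
  pos 7: 'e' -> MATCH
  pos 8: 'd' -> no (excluded)
  pos 9: 'a' -> MATCH
  pos 10: 'd' -> no (excluded)
  pos 11: 'd' -> no (excluded)
Total matches: 8

8


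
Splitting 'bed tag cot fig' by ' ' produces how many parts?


Splitting by ' ' breaks the string at each occurrence of the separator.
Text: 'bed tag cot fig'
Parts after split:
  Part 1: 'bed'
  Part 2: 'tag'
  Part 3: 'cot'
  Part 4: 'fig'
Total parts: 4

4


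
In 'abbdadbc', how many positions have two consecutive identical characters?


Looking for consecutive identical characters in 'abbdadbc':
  pos 0-1: 'a' vs 'b' -> different
  pos 1-2: 'b' vs 'b' -> MATCH ('bb')
  pos 2-3: 'b' vs 'd' -> different
  pos 3-4: 'd' vs 'a' -> different
  pos 4-5: 'a' vs 'd' -> different
  pos 5-6: 'd' vs 'b' -> different
  pos 6-7: 'b' vs 'c' -> different
Consecutive identical pairs: ['bb']
Count: 1

1


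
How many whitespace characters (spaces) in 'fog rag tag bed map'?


\s matches whitespace characters (spaces, tabs, etc.).
Text: 'fog rag tag bed map'
This text has 5 words separated by spaces.
Number of spaces = number of words - 1 = 5 - 1 = 4

4


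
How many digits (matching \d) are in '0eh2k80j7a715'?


\d matches any digit 0-9.
Scanning '0eh2k80j7a715':
  pos 0: '0' -> DIGIT
  pos 3: '2' -> DIGIT
  pos 5: '8' -> DIGIT
  pos 6: '0' -> DIGIT
  pos 8: '7' -> DIGIT
  pos 10: '7' -> DIGIT
  pos 11: '1' -> DIGIT
  pos 12: '5' -> DIGIT
Digits found: ['0', '2', '8', '0', '7', '7', '1', '5']
Total: 8

8


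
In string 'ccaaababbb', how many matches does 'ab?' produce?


Pattern 'ab?' matches 'a' optionally followed by 'b'.
String: 'ccaaababbb'
Scanning left to right for 'a' then checking next char:
  Match 1: 'a' (a not followed by b)
  Match 2: 'a' (a not followed by b)
  Match 3: 'ab' (a followed by b)
  Match 4: 'ab' (a followed by b)
Total matches: 4

4


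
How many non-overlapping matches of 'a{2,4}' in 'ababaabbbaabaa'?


Pattern 'a{2,4}' matches between 2 and 4 consecutive a's (greedy).
String: 'ababaabbbaabaa'
Finding runs of a's and applying greedy matching:
  Run at pos 0: 'a' (length 1)
  Run at pos 2: 'a' (length 1)
  Run at pos 4: 'aa' (length 2)
  Run at pos 9: 'aa' (length 2)
  Run at pos 12: 'aa' (length 2)
Matches: ['aa', 'aa', 'aa']
Count: 3

3


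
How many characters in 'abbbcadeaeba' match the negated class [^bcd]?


Negated class [^bcd] matches any char NOT in {b, c, d}
Scanning 'abbbcadeaeba':
  pos 0: 'a' -> MATCH
  pos 1: 'b' -> no (excluded)
  pos 2: 'b' -> no (excluded)
  pos 3: 'b' -> no (excluded)
  pos 4: 'c' -> no (excluded)
  pos 5: 'a' -> MATCH
  pos 6: 'd' -> no (excluded)
  pos 7: 'e' -> MATCH
  pos 8: 'a' -> MATCH
  pos 9: 'e' -> MATCH
  pos 10: 'b' -> no (excluded)
  pos 11: 'a' -> MATCH
Total matches: 6

6


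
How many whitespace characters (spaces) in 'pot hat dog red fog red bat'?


\s matches whitespace characters (spaces, tabs, etc.).
Text: 'pot hat dog red fog red bat'
This text has 7 words separated by spaces.
Number of spaces = number of words - 1 = 7 - 1 = 6

6


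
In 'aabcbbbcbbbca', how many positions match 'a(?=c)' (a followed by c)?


Lookahead 'a(?=c)' matches 'a' only when followed by 'c'.
String: 'aabcbbbcbbbca'
Checking each position where char is 'a':
  pos 0: 'a' -> no (next='a')
  pos 1: 'a' -> no (next='b')
Matching positions: []
Count: 0

0


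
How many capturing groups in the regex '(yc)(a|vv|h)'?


To count capturing groups, count each '(' that starts a group.
Pattern: '(yc)(a|vv|h)'
Walking through the pattern:
  Position 0: '(' -> group #1
  Position 4: '(' -> group #2
Total capturing groups: 2

2


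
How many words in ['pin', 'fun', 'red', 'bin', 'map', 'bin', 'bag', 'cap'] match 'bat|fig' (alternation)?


Alternation 'bat|fig' matches either 'bat' or 'fig'.
Checking each word:
  'pin' -> no
  'fun' -> no
  'red' -> no
  'bin' -> no
  'map' -> no
  'bin' -> no
  'bag' -> no
  'cap' -> no
Matches: []
Count: 0

0


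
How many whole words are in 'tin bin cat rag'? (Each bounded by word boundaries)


Word boundaries (\b) mark the start/end of each word.
Text: 'tin bin cat rag'
Splitting by whitespace:
  Word 1: 'tin'
  Word 2: 'bin'
  Word 3: 'cat'
  Word 4: 'rag'
Total whole words: 4

4


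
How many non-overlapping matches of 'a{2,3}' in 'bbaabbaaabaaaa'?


Pattern 'a{2,3}' matches between 2 and 3 consecutive a's (greedy).
String: 'bbaabbaaabaaaa'
Finding runs of a's and applying greedy matching:
  Run at pos 2: 'aa' (length 2)
  Run at pos 6: 'aaa' (length 3)
  Run at pos 10: 'aaaa' (length 4)
Matches: ['aa', 'aaa', 'aaa']
Count: 3

3


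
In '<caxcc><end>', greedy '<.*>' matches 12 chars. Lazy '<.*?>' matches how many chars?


Greedy '<.*>' tries to match as MUCH as possible.
Lazy '<.*?>' tries to match as LITTLE as possible.

String: '<caxcc><end>'
Greedy '<.*>' starts at first '<' and extends to the LAST '>': '<caxcc><end>' (12 chars)
Lazy '<.*?>' starts at first '<' and stops at the FIRST '>': '<caxcc>' (7 chars)

7


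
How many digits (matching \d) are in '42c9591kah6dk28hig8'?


\d matches any digit 0-9.
Scanning '42c9591kah6dk28hig8':
  pos 0: '4' -> DIGIT
  pos 1: '2' -> DIGIT
  pos 3: '9' -> DIGIT
  pos 4: '5' -> DIGIT
  pos 5: '9' -> DIGIT
  pos 6: '1' -> DIGIT
  pos 10: '6' -> DIGIT
  pos 13: '2' -> DIGIT
  pos 14: '8' -> DIGIT
  pos 18: '8' -> DIGIT
Digits found: ['4', '2', '9', '5', '9', '1', '6', '2', '8', '8']
Total: 10

10


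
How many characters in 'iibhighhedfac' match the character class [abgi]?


Character class [abgi] matches any of: {a, b, g, i}
Scanning string 'iibhighhedfac' character by character:
  pos 0: 'i' -> MATCH
  pos 1: 'i' -> MATCH
  pos 2: 'b' -> MATCH
  pos 3: 'h' -> no
  pos 4: 'i' -> MATCH
  pos 5: 'g' -> MATCH
  pos 6: 'h' -> no
  pos 7: 'h' -> no
  pos 8: 'e' -> no
  pos 9: 'd' -> no
  pos 10: 'f' -> no
  pos 11: 'a' -> MATCH
  pos 12: 'c' -> no
Total matches: 6

6


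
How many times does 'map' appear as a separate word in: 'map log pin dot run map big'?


Scanning each word for exact match 'map':
  Word 1: 'map' -> MATCH
  Word 2: 'log' -> no
  Word 3: 'pin' -> no
  Word 4: 'dot' -> no
  Word 5: 'run' -> no
  Word 6: 'map' -> MATCH
  Word 7: 'big' -> no
Total matches: 2

2


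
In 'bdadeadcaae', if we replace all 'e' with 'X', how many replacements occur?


re.sub('e', 'X', text) replaces every occurrence of 'e' with 'X'.
Text: 'bdadeadcaae'
Scanning for 'e':
  pos 4: 'e' -> replacement #1
  pos 10: 'e' -> replacement #2
Total replacements: 2

2


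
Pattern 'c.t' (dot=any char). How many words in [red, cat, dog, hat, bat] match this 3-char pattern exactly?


Pattern 'c.t' means: starts with 'c', any single char, ends with 't'.
Checking each word (must be exactly 3 chars):
  'red' (len=3): no
  'cat' (len=3): MATCH
  'dog' (len=3): no
  'hat' (len=3): no
  'bat' (len=3): no
Matching words: ['cat']
Total: 1

1


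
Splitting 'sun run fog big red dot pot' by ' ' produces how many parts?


Splitting by ' ' breaks the string at each occurrence of the separator.
Text: 'sun run fog big red dot pot'
Parts after split:
  Part 1: 'sun'
  Part 2: 'run'
  Part 3: 'fog'
  Part 4: 'big'
  Part 5: 'red'
  Part 6: 'dot'
  Part 7: 'pot'
Total parts: 7

7


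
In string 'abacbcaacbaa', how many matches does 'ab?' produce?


Pattern 'ab?' matches 'a' optionally followed by 'b'.
String: 'abacbcaacbaa'
Scanning left to right for 'a' then checking next char:
  Match 1: 'ab' (a followed by b)
  Match 2: 'a' (a not followed by b)
  Match 3: 'a' (a not followed by b)
  Match 4: 'a' (a not followed by b)
  Match 5: 'a' (a not followed by b)
  Match 6: 'a' (a not followed by b)
Total matches: 6

6


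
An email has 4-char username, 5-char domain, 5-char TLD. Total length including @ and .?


An email address has format: username@domain.tld
Username length: 4
'@' character: 1
Domain length: 5
'.' character: 1
TLD length: 5
Total = 4 + 1 + 5 + 1 + 5 = 16

16


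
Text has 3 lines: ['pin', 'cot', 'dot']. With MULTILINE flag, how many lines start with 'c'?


With MULTILINE flag, ^ matches the start of each line.
Lines: ['pin', 'cot', 'dot']
Checking which lines start with 'c':
  Line 1: 'pin' -> no
  Line 2: 'cot' -> MATCH
  Line 3: 'dot' -> no
Matching lines: ['cot']
Count: 1

1


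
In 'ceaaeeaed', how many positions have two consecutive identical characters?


Looking for consecutive identical characters in 'ceaaeeaed':
  pos 0-1: 'c' vs 'e' -> different
  pos 1-2: 'e' vs 'a' -> different
  pos 2-3: 'a' vs 'a' -> MATCH ('aa')
  pos 3-4: 'a' vs 'e' -> different
  pos 4-5: 'e' vs 'e' -> MATCH ('ee')
  pos 5-6: 'e' vs 'a' -> different
  pos 6-7: 'a' vs 'e' -> different
  pos 7-8: 'e' vs 'd' -> different
Consecutive identical pairs: ['aa', 'ee']
Count: 2

2


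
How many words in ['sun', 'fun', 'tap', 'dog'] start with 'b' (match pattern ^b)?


Pattern ^b anchors to start of word. Check which words begin with 'b':
  'sun' -> no
  'fun' -> no
  'tap' -> no
  'dog' -> no
Matching words: []
Count: 0

0


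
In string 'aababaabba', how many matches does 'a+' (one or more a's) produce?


Pattern 'a+' matches one or more consecutive a's.
String: 'aababaabba'
Scanning for runs of a:
  Match 1: 'aa' (length 2)
  Match 2: 'a' (length 1)
  Match 3: 'aa' (length 2)
  Match 4: 'a' (length 1)
Total matches: 4

4


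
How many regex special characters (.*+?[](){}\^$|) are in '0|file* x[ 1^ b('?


Regex special characters are: . * + ? [ ] ( ) { } \ ^ $ |
Scanning '0|file* x[ 1^ b(':
  pos 1: '|' -> SPECIAL
  pos 6: '*' -> SPECIAL
  pos 9: '[' -> SPECIAL
  pos 12: '^' -> SPECIAL
  pos 15: '(' -> SPECIAL
Special chars found: ['|', '*', '[', '^', '(']
Total: 5

5


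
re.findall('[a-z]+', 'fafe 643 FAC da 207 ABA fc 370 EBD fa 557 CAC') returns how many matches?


Pattern '[a-z]+' finds one or more lowercase letters.
Text: 'fafe 643 FAC da 207 ABA fc 370 EBD fa 557 CAC'
Scanning for matches:
  Match 1: 'fafe'
  Match 2: 'da'
  Match 3: 'fc'
  Match 4: 'fa'
Total matches: 4

4


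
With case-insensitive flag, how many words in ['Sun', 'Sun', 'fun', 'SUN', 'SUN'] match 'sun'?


Case-insensitive matching: compare each word's lowercase form to 'sun'.
  'Sun' -> lower='sun' -> MATCH
  'Sun' -> lower='sun' -> MATCH
  'fun' -> lower='fun' -> no
  'SUN' -> lower='sun' -> MATCH
  'SUN' -> lower='sun' -> MATCH
Matches: ['Sun', 'Sun', 'SUN', 'SUN']
Count: 4

4


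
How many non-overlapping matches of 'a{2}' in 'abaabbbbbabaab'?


Pattern 'a{2}' matches exactly 2 consecutive a's (greedy, non-overlapping).
String: 'abaabbbbbabaab'
Scanning for runs of a's:
  Run at pos 0: 'a' (length 1) -> 0 match(es)
  Run at pos 2: 'aa' (length 2) -> 1 match(es)
  Run at pos 9: 'a' (length 1) -> 0 match(es)
  Run at pos 11: 'aa' (length 2) -> 1 match(es)
Matches found: ['aa', 'aa']
Total: 2

2


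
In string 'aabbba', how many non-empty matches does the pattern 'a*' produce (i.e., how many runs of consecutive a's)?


Pattern 'a*' matches zero or more a's. We want non-empty runs of consecutive a's.
String: 'aabbba'
Walking through the string to find runs of a's:
  Run 1: positions 0-1 -> 'aa'
  Run 2: positions 5-5 -> 'a'
Non-empty runs found: ['aa', 'a']
Count: 2

2


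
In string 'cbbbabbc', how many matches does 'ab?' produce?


Pattern 'ab?' matches 'a' optionally followed by 'b'.
String: 'cbbbabbc'
Scanning left to right for 'a' then checking next char:
  Match 1: 'ab' (a followed by b)
Total matches: 1

1


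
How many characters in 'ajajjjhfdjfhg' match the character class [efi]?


Character class [efi] matches any of: {e, f, i}
Scanning string 'ajajjjhfdjfhg' character by character:
  pos 0: 'a' -> no
  pos 1: 'j' -> no
  pos 2: 'a' -> no
  pos 3: 'j' -> no
  pos 4: 'j' -> no
  pos 5: 'j' -> no
  pos 6: 'h' -> no
  pos 7: 'f' -> MATCH
  pos 8: 'd' -> no
  pos 9: 'j' -> no
  pos 10: 'f' -> MATCH
  pos 11: 'h' -> no
  pos 12: 'g' -> no
Total matches: 2

2


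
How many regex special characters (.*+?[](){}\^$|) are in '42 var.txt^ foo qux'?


Regex special characters are: . * + ? [ ] ( ) { } \ ^ $ |
Scanning '42 var.txt^ foo qux':
  pos 6: '.' -> SPECIAL
  pos 10: '^' -> SPECIAL
Special chars found: ['.', '^']
Total: 2

2


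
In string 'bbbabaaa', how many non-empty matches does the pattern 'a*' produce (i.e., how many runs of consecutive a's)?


Pattern 'a*' matches zero or more a's. We want non-empty runs of consecutive a's.
String: 'bbbabaaa'
Walking through the string to find runs of a's:
  Run 1: positions 3-3 -> 'a'
  Run 2: positions 5-7 -> 'aaa'
Non-empty runs found: ['a', 'aaa']
Count: 2

2


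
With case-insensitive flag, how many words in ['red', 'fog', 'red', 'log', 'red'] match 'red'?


Case-insensitive matching: compare each word's lowercase form to 'red'.
  'red' -> lower='red' -> MATCH
  'fog' -> lower='fog' -> no
  'red' -> lower='red' -> MATCH
  'log' -> lower='log' -> no
  'red' -> lower='red' -> MATCH
Matches: ['red', 'red', 'red']
Count: 3

3


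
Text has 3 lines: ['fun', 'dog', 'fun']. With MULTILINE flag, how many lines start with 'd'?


With MULTILINE flag, ^ matches the start of each line.
Lines: ['fun', 'dog', 'fun']
Checking which lines start with 'd':
  Line 1: 'fun' -> no
  Line 2: 'dog' -> MATCH
  Line 3: 'fun' -> no
Matching lines: ['dog']
Count: 1

1


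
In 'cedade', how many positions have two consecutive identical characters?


Looking for consecutive identical characters in 'cedade':
  pos 0-1: 'c' vs 'e' -> different
  pos 1-2: 'e' vs 'd' -> different
  pos 2-3: 'd' vs 'a' -> different
  pos 3-4: 'a' vs 'd' -> different
  pos 4-5: 'd' vs 'e' -> different
Consecutive identical pairs: []
Count: 0

0


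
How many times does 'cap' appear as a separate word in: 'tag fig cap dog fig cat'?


Scanning each word for exact match 'cap':
  Word 1: 'tag' -> no
  Word 2: 'fig' -> no
  Word 3: 'cap' -> MATCH
  Word 4: 'dog' -> no
  Word 5: 'fig' -> no
  Word 6: 'cat' -> no
Total matches: 1

1


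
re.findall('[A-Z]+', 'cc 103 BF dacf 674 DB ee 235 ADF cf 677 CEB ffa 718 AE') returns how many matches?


Pattern '[A-Z]+' finds one or more uppercase letters.
Text: 'cc 103 BF dacf 674 DB ee 235 ADF cf 677 CEB ffa 718 AE'
Scanning for matches:
  Match 1: 'BF'
  Match 2: 'DB'
  Match 3: 'ADF'
  Match 4: 'CEB'
  Match 5: 'AE'
Total matches: 5

5


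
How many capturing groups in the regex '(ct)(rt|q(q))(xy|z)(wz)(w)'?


To count capturing groups, count each '(' that starts a group.
Pattern: '(ct)(rt|q(q))(xy|z)(wz)(w)'
Walking through the pattern:
  Position 0: '(' -> group #1
  Position 4: '(' -> group #2
  Position 9: '(' -> group #3
  Position 13: '(' -> group #4
  Position 19: '(' -> group #5
  Position 23: '(' -> group #6
Total capturing groups: 6

6


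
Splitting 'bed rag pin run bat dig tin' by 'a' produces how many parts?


Splitting by 'a' breaks the string at each occurrence of the separator.
Text: 'bed rag pin run bat dig tin'
Parts after split:
  Part 1: 'bed r'
  Part 2: 'g pin run b'
  Part 3: 't dig tin'
Total parts: 3

3


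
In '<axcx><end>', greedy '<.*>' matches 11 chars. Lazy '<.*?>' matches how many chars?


Greedy '<.*>' tries to match as MUCH as possible.
Lazy '<.*?>' tries to match as LITTLE as possible.

String: '<axcx><end>'
Greedy '<.*>' starts at first '<' and extends to the LAST '>': '<axcx><end>' (11 chars)
Lazy '<.*?>' starts at first '<' and stops at the FIRST '>': '<axcx>' (6 chars)

6


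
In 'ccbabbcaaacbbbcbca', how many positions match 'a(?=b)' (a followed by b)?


Lookahead 'a(?=b)' matches 'a' only when followed by 'b'.
String: 'ccbabbcaaacbbbcbca'
Checking each position where char is 'a':
  pos 3: 'a' -> MATCH (next='b')
  pos 7: 'a' -> no (next='a')
  pos 8: 'a' -> no (next='a')
  pos 9: 'a' -> no (next='c')
Matching positions: [3]
Count: 1

1


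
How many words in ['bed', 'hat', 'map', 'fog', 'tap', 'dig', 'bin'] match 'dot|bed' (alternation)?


Alternation 'dot|bed' matches either 'dot' or 'bed'.
Checking each word:
  'bed' -> MATCH
  'hat' -> no
  'map' -> no
  'fog' -> no
  'tap' -> no
  'dig' -> no
  'bin' -> no
Matches: ['bed']
Count: 1

1


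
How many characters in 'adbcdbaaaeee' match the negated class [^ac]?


Negated class [^ac] matches any char NOT in {a, c}
Scanning 'adbcdbaaaeee':
  pos 0: 'a' -> no (excluded)
  pos 1: 'd' -> MATCH
  pos 2: 'b' -> MATCH
  pos 3: 'c' -> no (excluded)
  pos 4: 'd' -> MATCH
  pos 5: 'b' -> MATCH
  pos 6: 'a' -> no (excluded)
  pos 7: 'a' -> no (excluded)
  pos 8: 'a' -> no (excluded)
  pos 9: 'e' -> MATCH
  pos 10: 'e' -> MATCH
  pos 11: 'e' -> MATCH
Total matches: 7

7


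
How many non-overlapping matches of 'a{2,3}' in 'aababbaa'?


Pattern 'a{2,3}' matches between 2 and 3 consecutive a's (greedy).
String: 'aababbaa'
Finding runs of a's and applying greedy matching:
  Run at pos 0: 'aa' (length 2)
  Run at pos 3: 'a' (length 1)
  Run at pos 6: 'aa' (length 2)
Matches: ['aa', 'aa']
Count: 2

2


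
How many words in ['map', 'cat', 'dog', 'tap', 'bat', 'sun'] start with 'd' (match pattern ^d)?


Pattern ^d anchors to start of word. Check which words begin with 'd':
  'map' -> no
  'cat' -> no
  'dog' -> MATCH (starts with 'd')
  'tap' -> no
  'bat' -> no
  'sun' -> no
Matching words: ['dog']
Count: 1

1


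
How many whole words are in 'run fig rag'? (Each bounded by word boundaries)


Word boundaries (\b) mark the start/end of each word.
Text: 'run fig rag'
Splitting by whitespace:
  Word 1: 'run'
  Word 2: 'fig'
  Word 3: 'rag'
Total whole words: 3

3


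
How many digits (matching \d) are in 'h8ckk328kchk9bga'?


\d matches any digit 0-9.
Scanning 'h8ckk328kchk9bga':
  pos 1: '8' -> DIGIT
  pos 5: '3' -> DIGIT
  pos 6: '2' -> DIGIT
  pos 7: '8' -> DIGIT
  pos 12: '9' -> DIGIT
Digits found: ['8', '3', '2', '8', '9']
Total: 5

5


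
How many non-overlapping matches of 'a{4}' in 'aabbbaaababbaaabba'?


Pattern 'a{4}' matches exactly 4 consecutive a's (greedy, non-overlapping).
String: 'aabbbaaababbaaabba'
Scanning for runs of a's:
  Run at pos 0: 'aa' (length 2) -> 0 match(es)
  Run at pos 5: 'aaa' (length 3) -> 0 match(es)
  Run at pos 9: 'a' (length 1) -> 0 match(es)
  Run at pos 12: 'aaa' (length 3) -> 0 match(es)
  Run at pos 17: 'a' (length 1) -> 0 match(es)
Matches found: []
Total: 0

0


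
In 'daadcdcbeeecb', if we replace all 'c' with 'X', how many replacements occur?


re.sub('c', 'X', text) replaces every occurrence of 'c' with 'X'.
Text: 'daadcdcbeeecb'
Scanning for 'c':
  pos 4: 'c' -> replacement #1
  pos 6: 'c' -> replacement #2
  pos 11: 'c' -> replacement #3
Total replacements: 3

3


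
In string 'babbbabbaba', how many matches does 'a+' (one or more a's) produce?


Pattern 'a+' matches one or more consecutive a's.
String: 'babbbabbaba'
Scanning for runs of a:
  Match 1: 'a' (length 1)
  Match 2: 'a' (length 1)
  Match 3: 'a' (length 1)
  Match 4: 'a' (length 1)
Total matches: 4

4


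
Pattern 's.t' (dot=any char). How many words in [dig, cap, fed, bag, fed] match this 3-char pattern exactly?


Pattern 's.t' means: starts with 's', any single char, ends with 't'.
Checking each word (must be exactly 3 chars):
  'dig' (len=3): no
  'cap' (len=3): no
  'fed' (len=3): no
  'bag' (len=3): no
  'fed' (len=3): no
Matching words: []
Total: 0

0


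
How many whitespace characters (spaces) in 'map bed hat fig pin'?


\s matches whitespace characters (spaces, tabs, etc.).
Text: 'map bed hat fig pin'
This text has 5 words separated by spaces.
Number of spaces = number of words - 1 = 5 - 1 = 4

4


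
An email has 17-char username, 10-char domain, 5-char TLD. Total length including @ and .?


An email address has format: username@domain.tld
Username length: 17
'@' character: 1
Domain length: 10
'.' character: 1
TLD length: 5
Total = 17 + 1 + 10 + 1 + 5 = 34

34


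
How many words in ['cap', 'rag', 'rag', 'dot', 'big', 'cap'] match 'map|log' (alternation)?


Alternation 'map|log' matches either 'map' or 'log'.
Checking each word:
  'cap' -> no
  'rag' -> no
  'rag' -> no
  'dot' -> no
  'big' -> no
  'cap' -> no
Matches: []
Count: 0

0


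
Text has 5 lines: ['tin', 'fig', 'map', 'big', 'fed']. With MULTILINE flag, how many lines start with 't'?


With MULTILINE flag, ^ matches the start of each line.
Lines: ['tin', 'fig', 'map', 'big', 'fed']
Checking which lines start with 't':
  Line 1: 'tin' -> MATCH
  Line 2: 'fig' -> no
  Line 3: 'map' -> no
  Line 4: 'big' -> no
  Line 5: 'fed' -> no
Matching lines: ['tin']
Count: 1

1


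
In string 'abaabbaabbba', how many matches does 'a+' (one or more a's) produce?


Pattern 'a+' matches one or more consecutive a's.
String: 'abaabbaabbba'
Scanning for runs of a:
  Match 1: 'a' (length 1)
  Match 2: 'aa' (length 2)
  Match 3: 'aa' (length 2)
  Match 4: 'a' (length 1)
Total matches: 4

4


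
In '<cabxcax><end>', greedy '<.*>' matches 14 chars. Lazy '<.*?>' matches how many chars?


Greedy '<.*>' tries to match as MUCH as possible.
Lazy '<.*?>' tries to match as LITTLE as possible.

String: '<cabxcax><end>'
Greedy '<.*>' starts at first '<' and extends to the LAST '>': '<cabxcax><end>' (14 chars)
Lazy '<.*?>' starts at first '<' and stops at the FIRST '>': '<cabxcax>' (9 chars)

9


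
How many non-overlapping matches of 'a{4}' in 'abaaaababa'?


Pattern 'a{4}' matches exactly 4 consecutive a's (greedy, non-overlapping).
String: 'abaaaababa'
Scanning for runs of a's:
  Run at pos 0: 'a' (length 1) -> 0 match(es)
  Run at pos 2: 'aaaa' (length 4) -> 1 match(es)
  Run at pos 7: 'a' (length 1) -> 0 match(es)
  Run at pos 9: 'a' (length 1) -> 0 match(es)
Matches found: ['aaaa']
Total: 1

1


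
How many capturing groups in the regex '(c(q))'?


To count capturing groups, count each '(' that starts a group.
Pattern: '(c(q))'
Walking through the pattern:
  Position 0: '(' -> group #1
  Position 2: '(' -> group #2
Total capturing groups: 2

2


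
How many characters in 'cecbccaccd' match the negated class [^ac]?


Negated class [^ac] matches any char NOT in {a, c}
Scanning 'cecbccaccd':
  pos 0: 'c' -> no (excluded)
  pos 1: 'e' -> MATCH
  pos 2: 'c' -> no (excluded)
  pos 3: 'b' -> MATCH
  pos 4: 'c' -> no (excluded)
  pos 5: 'c' -> no (excluded)
  pos 6: 'a' -> no (excluded)
  pos 7: 'c' -> no (excluded)
  pos 8: 'c' -> no (excluded)
  pos 9: 'd' -> MATCH
Total matches: 3

3


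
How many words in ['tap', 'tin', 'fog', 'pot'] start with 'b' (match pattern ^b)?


Pattern ^b anchors to start of word. Check which words begin with 'b':
  'tap' -> no
  'tin' -> no
  'fog' -> no
  'pot' -> no
Matching words: []
Count: 0

0


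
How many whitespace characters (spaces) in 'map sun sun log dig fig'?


\s matches whitespace characters (spaces, tabs, etc.).
Text: 'map sun sun log dig fig'
This text has 6 words separated by spaces.
Number of spaces = number of words - 1 = 6 - 1 = 5

5


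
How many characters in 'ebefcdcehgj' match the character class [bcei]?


Character class [bcei] matches any of: {b, c, e, i}
Scanning string 'ebefcdcehgj' character by character:
  pos 0: 'e' -> MATCH
  pos 1: 'b' -> MATCH
  pos 2: 'e' -> MATCH
  pos 3: 'f' -> no
  pos 4: 'c' -> MATCH
  pos 5: 'd' -> no
  pos 6: 'c' -> MATCH
  pos 7: 'e' -> MATCH
  pos 8: 'h' -> no
  pos 9: 'g' -> no
  pos 10: 'j' -> no
Total matches: 6

6


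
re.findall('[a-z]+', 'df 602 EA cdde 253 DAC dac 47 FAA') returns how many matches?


Pattern '[a-z]+' finds one or more lowercase letters.
Text: 'df 602 EA cdde 253 DAC dac 47 FAA'
Scanning for matches:
  Match 1: 'df'
  Match 2: 'cdde'
  Match 3: 'dac'
Total matches: 3

3


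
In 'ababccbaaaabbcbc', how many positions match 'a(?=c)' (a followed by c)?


Lookahead 'a(?=c)' matches 'a' only when followed by 'c'.
String: 'ababccbaaaabbcbc'
Checking each position where char is 'a':
  pos 0: 'a' -> no (next='b')
  pos 2: 'a' -> no (next='b')
  pos 7: 'a' -> no (next='a')
  pos 8: 'a' -> no (next='a')
  pos 9: 'a' -> no (next='a')
  pos 10: 'a' -> no (next='b')
Matching positions: []
Count: 0

0


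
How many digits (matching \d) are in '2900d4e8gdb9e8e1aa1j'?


\d matches any digit 0-9.
Scanning '2900d4e8gdb9e8e1aa1j':
  pos 0: '2' -> DIGIT
  pos 1: '9' -> DIGIT
  pos 2: '0' -> DIGIT
  pos 3: '0' -> DIGIT
  pos 5: '4' -> DIGIT
  pos 7: '8' -> DIGIT
  pos 11: '9' -> DIGIT
  pos 13: '8' -> DIGIT
  pos 15: '1' -> DIGIT
  pos 18: '1' -> DIGIT
Digits found: ['2', '9', '0', '0', '4', '8', '9', '8', '1', '1']
Total: 10

10


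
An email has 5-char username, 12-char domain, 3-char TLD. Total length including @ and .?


An email address has format: username@domain.tld
Username length: 5
'@' character: 1
Domain length: 12
'.' character: 1
TLD length: 3
Total = 5 + 1 + 12 + 1 + 3 = 22

22


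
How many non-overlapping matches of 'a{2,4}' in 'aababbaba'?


Pattern 'a{2,4}' matches between 2 and 4 consecutive a's (greedy).
String: 'aababbaba'
Finding runs of a's and applying greedy matching:
  Run at pos 0: 'aa' (length 2)
  Run at pos 3: 'a' (length 1)
  Run at pos 6: 'a' (length 1)
  Run at pos 8: 'a' (length 1)
Matches: ['aa']
Count: 1

1


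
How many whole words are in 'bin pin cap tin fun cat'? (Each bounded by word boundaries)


Word boundaries (\b) mark the start/end of each word.
Text: 'bin pin cap tin fun cat'
Splitting by whitespace:
  Word 1: 'bin'
  Word 2: 'pin'
  Word 3: 'cap'
  Word 4: 'tin'
  Word 5: 'fun'
  Word 6: 'cat'
Total whole words: 6

6


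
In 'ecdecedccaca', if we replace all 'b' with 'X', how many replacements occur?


re.sub('b', 'X', text) replaces every occurrence of 'b' with 'X'.
Text: 'ecdecedccaca'
Scanning for 'b':
Total replacements: 0

0


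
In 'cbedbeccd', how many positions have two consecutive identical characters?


Looking for consecutive identical characters in 'cbedbeccd':
  pos 0-1: 'c' vs 'b' -> different
  pos 1-2: 'b' vs 'e' -> different
  pos 2-3: 'e' vs 'd' -> different
  pos 3-4: 'd' vs 'b' -> different
  pos 4-5: 'b' vs 'e' -> different
  pos 5-6: 'e' vs 'c' -> different
  pos 6-7: 'c' vs 'c' -> MATCH ('cc')
  pos 7-8: 'c' vs 'd' -> different
Consecutive identical pairs: ['cc']
Count: 1

1


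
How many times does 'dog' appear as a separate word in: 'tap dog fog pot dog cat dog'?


Scanning each word for exact match 'dog':
  Word 1: 'tap' -> no
  Word 2: 'dog' -> MATCH
  Word 3: 'fog' -> no
  Word 4: 'pot' -> no
  Word 5: 'dog' -> MATCH
  Word 6: 'cat' -> no
  Word 7: 'dog' -> MATCH
Total matches: 3

3


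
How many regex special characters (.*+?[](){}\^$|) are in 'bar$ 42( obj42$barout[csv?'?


Regex special characters are: . * + ? [ ] ( ) { } \ ^ $ |
Scanning 'bar$ 42( obj42$barout[csv?':
  pos 3: '$' -> SPECIAL
  pos 7: '(' -> SPECIAL
  pos 14: '$' -> SPECIAL
  pos 21: '[' -> SPECIAL
  pos 25: '?' -> SPECIAL
Special chars found: ['$', '(', '$', '[', '?']
Total: 5

5


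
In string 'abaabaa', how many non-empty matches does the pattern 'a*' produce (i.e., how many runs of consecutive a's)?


Pattern 'a*' matches zero or more a's. We want non-empty runs of consecutive a's.
String: 'abaabaa'
Walking through the string to find runs of a's:
  Run 1: positions 0-0 -> 'a'
  Run 2: positions 2-3 -> 'aa'
  Run 3: positions 5-6 -> 'aa'
Non-empty runs found: ['a', 'aa', 'aa']
Count: 3

3


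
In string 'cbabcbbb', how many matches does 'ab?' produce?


Pattern 'ab?' matches 'a' optionally followed by 'b'.
String: 'cbabcbbb'
Scanning left to right for 'a' then checking next char:
  Match 1: 'ab' (a followed by b)
Total matches: 1

1


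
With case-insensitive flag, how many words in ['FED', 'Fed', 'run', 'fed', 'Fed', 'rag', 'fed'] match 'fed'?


Case-insensitive matching: compare each word's lowercase form to 'fed'.
  'FED' -> lower='fed' -> MATCH
  'Fed' -> lower='fed' -> MATCH
  'run' -> lower='run' -> no
  'fed' -> lower='fed' -> MATCH
  'Fed' -> lower='fed' -> MATCH
  'rag' -> lower='rag' -> no
  'fed' -> lower='fed' -> MATCH
Matches: ['FED', 'Fed', 'fed', 'Fed', 'fed']
Count: 5

5
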